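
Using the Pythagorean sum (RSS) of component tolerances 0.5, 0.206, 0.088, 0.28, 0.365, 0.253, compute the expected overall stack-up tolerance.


RSS = sqrt(0.5^2 + 0.206^2 + 0.088^2 + 0.28^2 + 0.365^2 + 0.253^2)
= sqrt(0.575814)
= 0.7588

0.7588


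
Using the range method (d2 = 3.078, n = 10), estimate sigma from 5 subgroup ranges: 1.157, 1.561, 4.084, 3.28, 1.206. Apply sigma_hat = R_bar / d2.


R_bar = (1.157 + 1.561 + 4.084 + 3.28 + 1.206) / 5
R_bar = 11.288 / 5 = 2.2576
sigma_hat = R_bar / d2 = 2.2576 / 3.078 = 0.7335

0.7335


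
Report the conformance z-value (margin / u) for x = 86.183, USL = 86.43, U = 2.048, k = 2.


u = U / k = 2.048 / 2 = 1.024
margin = |USL - x| = |86.43 - 86.183| = 0.247
z = margin / u = 0.247 / 1.024
z = 0.2412

0.2412


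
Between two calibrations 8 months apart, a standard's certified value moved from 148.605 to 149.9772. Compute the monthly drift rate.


rate = (v2 - v1) / months
= (149.9772 - 148.605) / 8
= 1.3722 / 8
= 0.1715

0.1715


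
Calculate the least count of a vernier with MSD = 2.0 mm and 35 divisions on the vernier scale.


LC = MSD / n_div
= 2.0 / 35
= 0.0571

0.0571


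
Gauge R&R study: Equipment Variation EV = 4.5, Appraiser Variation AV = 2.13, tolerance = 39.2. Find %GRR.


GRR = sqrt(EV^2 + AV^2) = sqrt(4.5^2 + 2.13^2) = 4.9786444
%GRR = GRR / tol * 100 = 4.9786444 / 39.2 * 100
%GRR = 12.7006

12.7006


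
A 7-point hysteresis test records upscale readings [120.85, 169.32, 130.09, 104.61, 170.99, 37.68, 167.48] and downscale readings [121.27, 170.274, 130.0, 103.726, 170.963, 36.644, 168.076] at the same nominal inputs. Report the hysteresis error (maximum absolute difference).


|120.85 - 121.27| = 0.4200
|169.32 - 170.274| = 0.9540
|130.09 - 130.0| = 0.0900
|104.61 - 103.726| = 0.8840
|170.99 - 170.963| = 0.0270
|37.68 - 36.644| = 1.0360
|167.48 - 168.076| = 0.5960
hysteresis = max(diffs) = 1.0360

1.0360


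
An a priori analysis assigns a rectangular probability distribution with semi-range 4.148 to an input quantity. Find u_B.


u_B = half_width / sqrt(3)
u_B = 4.148 / 1.7320508
u_B = 2.3948

2.3948


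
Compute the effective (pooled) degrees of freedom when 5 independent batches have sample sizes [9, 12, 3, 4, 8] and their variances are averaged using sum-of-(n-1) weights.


nu = sum_i (n_i - 1)
nu = ((9 - 1) + (12 - 1) + (3 - 1) + (4 - 1) + (8 - 1))
nu = 8 + 11 + 2 + 3 + 7
nu = 31

31


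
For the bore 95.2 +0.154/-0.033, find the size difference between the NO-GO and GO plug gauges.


GO = nominal - lower_tol (smallest hole = maximum material condition)
GO = 95.2 - 0.033 = 95.167
NO-GO = nominal + upper_tol (largest hole = least material condition)
NO-GO = 95.2 + 0.154 = 95.354
spread = NO-GO - GO = 95.354 - 95.167 = 0.1870

0.1870


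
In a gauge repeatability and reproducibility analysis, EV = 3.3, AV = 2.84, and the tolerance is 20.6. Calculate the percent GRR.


GRR = sqrt(EV^2 + AV^2) = sqrt(3.3^2 + 2.84^2) = 4.3538029
%GRR = GRR / tol * 100 = 4.3538029 / 20.6 * 100
%GRR = 21.1350

21.1350


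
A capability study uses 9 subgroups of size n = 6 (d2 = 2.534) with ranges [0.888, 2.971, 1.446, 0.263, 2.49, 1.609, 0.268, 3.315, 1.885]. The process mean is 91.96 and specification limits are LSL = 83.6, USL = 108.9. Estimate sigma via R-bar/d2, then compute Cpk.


R_bar = (0.888 + 2.971 + 1.446 + 0.263 + 2.49 + 1.609 + 0.268 + 3.315 + 1.885) / 9 = 1.6816667
sigma = R_bar / d2 = 1.6816667 / 2.534 = 0.66364116
Cp = (USL - LSL)/(6*sigma) = (108.9 - 83.6)/(6*0.66364116) = 6.3538
Cpu = (108.9 - 91.96)/(3*0.66364116) = 8.5086
Cpl = (91.96 - 83.6)/(3*0.66364116) = 4.1991
Cpk = min(Cpu, Cpl) = 4.1991

4.1991


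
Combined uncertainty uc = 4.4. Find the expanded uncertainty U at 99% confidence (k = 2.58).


U = k * uc
U = 2.58 * 4.4
U = 11.3520

11.3520


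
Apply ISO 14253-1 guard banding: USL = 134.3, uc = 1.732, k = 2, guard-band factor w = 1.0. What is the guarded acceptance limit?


U = k * uc = 2 * 1.732 = 3.464
guard band g = w * U = 1.0 * 3.464 = 3.464
AL = USL - g = 134.3 - 3.464
AL = 130.8360

130.8360


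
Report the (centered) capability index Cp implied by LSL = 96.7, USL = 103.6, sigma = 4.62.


Cp = (USL - LSL) / (6 * sigma)
= (103.6 - 96.7) / (6 * 4.62)
= 6.9000 / 27.7200
= 0.2489

0.2489


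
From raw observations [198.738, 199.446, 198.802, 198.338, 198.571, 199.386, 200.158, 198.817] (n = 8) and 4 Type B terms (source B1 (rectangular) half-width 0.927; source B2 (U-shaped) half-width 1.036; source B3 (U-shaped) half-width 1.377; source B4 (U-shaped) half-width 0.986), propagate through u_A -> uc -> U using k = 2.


mean = (198.738 + 199.446 + 198.802 + 198.338 + 198.571 + 199.386 + 200.158 + 198.817) / 8 = 199.032
s = sqrt(sum((x - mean)^2)/(n-1)) = 0.59092011
u_A = s / sqrt(n) = 0.59092011 / sqrt(8) = 0.20892181
u_B1 = 0.927 / sqrt(3) = 0.5352037
u_B2 = 1.036 / sqrt(2) = 0.73256263
u_B3 = 1.377 / sqrt(2) = 0.97368604
u_B4 = 0.986 / sqrt(2) = 0.69720729
uc = sqrt(0.20892181^2 + 0.5352037^2 + 0.73256263^2 + 0.97368604^2 + 0.69720729^2) = 1.5168724
U = k * uc = 2 * 1.5168724
U = 3.0337

3.0337


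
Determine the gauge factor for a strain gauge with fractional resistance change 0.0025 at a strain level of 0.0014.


GF = (dR/R) / epsilon
= 0.0025 / 0.0014
= 1.7857

1.7857


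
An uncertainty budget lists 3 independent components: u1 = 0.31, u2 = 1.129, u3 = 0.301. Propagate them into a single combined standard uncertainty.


uc = sqrt(0.31^2 + 1.129^2 + 0.301^2)
uc = sqrt(1.461342)
uc = 1.2089

1.2089


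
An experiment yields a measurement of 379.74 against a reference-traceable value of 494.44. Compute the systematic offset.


Systematic error = measured - true
= 379.74 - 494.44
= -114.7000

-114.7000


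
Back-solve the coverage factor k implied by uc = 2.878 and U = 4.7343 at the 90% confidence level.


k = U / uc
k = 4.7343 / 2.878
k = 1.645

1.645


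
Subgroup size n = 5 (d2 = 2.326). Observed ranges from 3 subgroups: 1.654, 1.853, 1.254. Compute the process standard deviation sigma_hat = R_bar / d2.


R_bar = (1.654 + 1.853 + 1.254) / 3
R_bar = 4.761 / 3 = 1.587
sigma_hat = R_bar / d2 = 1.587 / 2.326 = 0.6823

0.6823


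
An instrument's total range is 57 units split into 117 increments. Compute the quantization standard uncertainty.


resolution = range / divisions
resolution = 57 / 117 = 0.48717949
u_res = resolution / (2*sqrt(3))
u_res = 0.48717949 / 3.4641016
u_res = 0.1406

0.1406


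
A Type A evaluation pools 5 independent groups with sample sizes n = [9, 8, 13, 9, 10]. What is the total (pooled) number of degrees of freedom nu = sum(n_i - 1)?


nu = sum_i (n_i - 1)
nu = ((9 - 1) + (8 - 1) + (13 - 1) + (9 - 1) + (10 - 1))
nu = 8 + 7 + 12 + 8 + 9
nu = 44

44


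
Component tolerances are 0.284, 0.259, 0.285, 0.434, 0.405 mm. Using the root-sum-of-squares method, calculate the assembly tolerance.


RSS = sqrt(0.284^2 + 0.259^2 + 0.285^2 + 0.434^2 + 0.405^2)
= sqrt(0.581343)
= 0.7625

0.7625


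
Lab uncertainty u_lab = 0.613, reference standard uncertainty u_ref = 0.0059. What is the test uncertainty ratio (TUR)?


TUR = u_lab / u_ref
= 0.613 / 0.0059
= 103.8983

103.8983


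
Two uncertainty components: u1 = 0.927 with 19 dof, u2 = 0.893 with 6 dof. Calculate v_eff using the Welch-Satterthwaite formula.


uc = sqrt(u1^2 + u2^2) = sqrt(0.927^2 + 0.893^2) = 1.2871589
v_eff = uc^4 / (u1^4/v1 + u2^4/v2)
= 1.2871589^4 / (0.927^4/19 + 0.893^4/6)
= 2.7449135 / 0.14485308
v_eff = 18.9496

18.9496


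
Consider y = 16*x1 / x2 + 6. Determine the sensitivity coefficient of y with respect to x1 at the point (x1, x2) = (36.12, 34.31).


y = 16*x1 / x2 + 6
dy/dx1 = 16/x2
Evaluate at x2 = 34.31: c1 = 16 / 34.31
c1 = 0.4663

0.4663


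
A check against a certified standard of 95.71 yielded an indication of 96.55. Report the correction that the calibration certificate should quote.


Correction = standard - reading
= 95.71 - 96.55
= -0.8400

-0.8400


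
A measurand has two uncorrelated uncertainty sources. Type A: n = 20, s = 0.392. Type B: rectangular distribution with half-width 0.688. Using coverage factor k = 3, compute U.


u_A = s / sqrt(n) = 0.392 / sqrt(20) = 0.087653865
u_B = half_width / sqrt(3) = 0.688 / sqrt(3) = 0.39721699
uc = sqrt(u_A^2 + u_B^2) = sqrt(0.087653865^2 + 0.39721699^2) = 0.40677332
U = k * uc = 3 * 0.40677332
U = 1.2203

1.2203


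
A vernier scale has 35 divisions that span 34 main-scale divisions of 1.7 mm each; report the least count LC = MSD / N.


LC = MSD / n_div
= 1.7 / 35
= 0.0486

0.0486


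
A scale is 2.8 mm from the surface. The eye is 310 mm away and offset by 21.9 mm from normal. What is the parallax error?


error = h * offset / d
= 2.8 * 21.9 / 310
= 0.1978

0.1978


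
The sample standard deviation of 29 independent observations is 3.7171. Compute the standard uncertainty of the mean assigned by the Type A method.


u_A = s / sqrt(n)
u_A = 3.7171 / sqrt(29)
u_A = 3.7171 / 5.3851648
u_A = 0.6902

0.6902


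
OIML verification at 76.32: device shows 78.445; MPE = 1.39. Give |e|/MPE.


e = indication - reference = 78.445 - 76.32 = 2.1250
|e| = 2.1250
ratio = |e| / MPE = 2.1250 / 1.39
ratio = 1.5288

1.5288


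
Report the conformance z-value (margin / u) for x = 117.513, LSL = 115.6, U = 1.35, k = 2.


u = U / k = 1.35 / 2 = 0.675
margin = |LSL - x| = |115.6 - 117.513| = 1.913
z = margin / u = 1.913 / 0.675
z = 2.8341

2.8341


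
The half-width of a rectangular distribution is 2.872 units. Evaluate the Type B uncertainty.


u_B = half_width / sqrt(3)
u_B = 2.872 / 1.7320508
u_B = 1.6581

1.6581


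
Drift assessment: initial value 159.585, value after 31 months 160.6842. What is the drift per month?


rate = (v2 - v1) / months
= (160.6842 - 159.585) / 31
= 1.0992 / 31
= 0.0355

0.0355


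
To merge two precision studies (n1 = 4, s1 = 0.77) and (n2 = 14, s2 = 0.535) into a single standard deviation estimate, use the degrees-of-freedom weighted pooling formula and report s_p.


s_p = sqrt(((n1-1)*s1^2 + (n2-1)*s2^2) / (n1+n2-2))
numerator = (4-1)*0.77^2 + (14-1)*0.535^2 = 1.7787 + 3.720925 = 5.499625
denominator = 4 + 14 - 2 = 16
s_p^2 = 5.499625 / 16 = 0.34372656
s_p = sqrt(0.34372656) = 0.5863

0.5863


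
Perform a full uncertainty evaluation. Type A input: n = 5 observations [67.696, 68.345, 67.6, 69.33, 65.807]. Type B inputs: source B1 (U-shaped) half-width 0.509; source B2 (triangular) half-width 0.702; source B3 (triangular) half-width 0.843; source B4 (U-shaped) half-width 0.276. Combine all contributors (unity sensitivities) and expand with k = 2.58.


mean = (67.696 + 68.345 + 67.6 + 69.33 + 65.807) / 5 = 67.7556
s = sqrt(sum((x - mean)^2)/(n-1)) = 1.2894702
u_A = s / sqrt(n) = 1.2894702 / sqrt(5) = 0.5766686
u_B1 = 0.509 / sqrt(2) = 0.35991735
u_B2 = 0.702 / sqrt(6) = 0.2865903
u_B3 = 0.843 / sqrt(6) = 0.34415331
u_B4 = 0.276 / sqrt(2) = 0.19516147
uc = sqrt(0.5766686^2 + 0.35991735^2 + 0.2865903^2 + 0.34415331^2 + 0.19516147^2) = 0.83710852
U = k * uc = 2.58 * 0.83710852
U = 2.1597

2.1597


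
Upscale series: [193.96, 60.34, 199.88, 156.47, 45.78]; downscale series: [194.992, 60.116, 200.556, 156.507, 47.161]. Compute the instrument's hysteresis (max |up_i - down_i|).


|193.96 - 194.992| = 1.0320
|60.34 - 60.116| = 0.2240
|199.88 - 200.556| = 0.6760
|156.47 - 156.507| = 0.0370
|45.78 - 47.161| = 1.3810
hysteresis = max(diffs) = 1.3810

1.3810


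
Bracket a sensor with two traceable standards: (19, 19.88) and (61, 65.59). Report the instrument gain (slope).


slope = (y2 - y1) / (x2 - x1)
= (65.59 - 19.88) / (61 - 19)
= 45.7100 / 42
= 1.0883

1.0883


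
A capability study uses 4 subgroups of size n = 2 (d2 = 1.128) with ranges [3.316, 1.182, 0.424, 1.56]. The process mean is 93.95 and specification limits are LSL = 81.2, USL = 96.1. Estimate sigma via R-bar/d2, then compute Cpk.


R_bar = (3.316 + 1.182 + 0.424 + 1.56) / 4 = 1.6205
sigma = R_bar / d2 = 1.6205 / 1.128 = 1.4366135
Cp = (USL - LSL)/(6*sigma) = (96.1 - 81.2)/(6*1.4366135) = 1.7286
Cpu = (96.1 - 93.95)/(3*1.4366135) = 0.4989
Cpl = (93.95 - 81.2)/(3*1.4366135) = 2.9583
Cpk = min(Cpu, Cpl) = 0.4989

0.4989


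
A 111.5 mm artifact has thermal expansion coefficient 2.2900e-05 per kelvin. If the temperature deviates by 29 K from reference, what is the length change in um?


dL = L * alpha * dT
= 111.5 * 2.2900e-05 * 29
= 0.0740472 mm
dL_um = 0.0740472 * 1000 = 74.0472 um

74.0472


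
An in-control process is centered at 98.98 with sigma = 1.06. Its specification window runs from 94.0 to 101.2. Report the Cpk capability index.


Cpu = (USL - mean) / (3*sigma) = (101.2 - 98.98) / (3*1.06) = 0.6981
Cpl = (mean - LSL) / (3*sigma) = (98.98 - 94.0) / (3*1.06) = 1.5660
Cpk = min(Cpu, Cpl) = 0.6981

0.6981


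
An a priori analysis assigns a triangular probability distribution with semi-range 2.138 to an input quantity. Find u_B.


u_B = half_width / sqrt(6)
u_B = 2.138 / 2.4494897
u_B = 0.8728

0.8728


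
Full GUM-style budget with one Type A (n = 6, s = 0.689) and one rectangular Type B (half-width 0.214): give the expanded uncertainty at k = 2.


u_A = s / sqrt(n) = 0.689 / sqrt(6) = 0.28128307
u_B = half_width / sqrt(3) = 0.214 / sqrt(3) = 0.12355296
uc = sqrt(u_A^2 + u_B^2) = sqrt(0.28128307^2 + 0.12355296^2) = 0.30722223
U = k * uc = 2 * 0.30722223
U = 0.6144

0.6144


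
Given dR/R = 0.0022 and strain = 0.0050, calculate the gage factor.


GF = (dR/R) / epsilon
= 0.0022 / 0.0050
= 0.4400

0.4400


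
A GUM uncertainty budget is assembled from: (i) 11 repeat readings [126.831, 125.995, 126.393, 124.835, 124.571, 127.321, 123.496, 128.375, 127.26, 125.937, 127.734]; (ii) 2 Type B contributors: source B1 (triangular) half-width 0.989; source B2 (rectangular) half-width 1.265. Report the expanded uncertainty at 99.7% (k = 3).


mean = (126.831 + 125.995 + 126.393 + 124.835 + 124.571 + 127.321 + 123.496 + 128.375 + 127.26 + 125.937 + 127.734) / 11 = 126.2498182
s = sqrt(sum((x - mean)^2)/(n-1)) = 1.4768821
u_A = s / sqrt(n) = 1.4768821 / sqrt(11) = 0.44529671
u_B1 = 0.989 / sqrt(6) = 0.40375756
u_B2 = 1.265 / sqrt(3) = 0.73034809
uc = sqrt(0.44529671^2 + 0.40375756^2 + 0.73034809^2) = 0.94589516
U = k * uc = 3 * 0.94589516
U = 2.8377

2.8377


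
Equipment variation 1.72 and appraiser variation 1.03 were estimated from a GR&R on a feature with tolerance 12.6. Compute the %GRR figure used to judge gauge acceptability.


GRR = sqrt(EV^2 + AV^2) = sqrt(1.72^2 + 1.03^2) = 2.0048192
%GRR = GRR / tol * 100 = 2.0048192 / 12.6 * 100
%GRR = 15.9113

15.9113


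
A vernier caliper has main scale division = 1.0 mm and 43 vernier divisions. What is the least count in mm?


LC = MSD / n_div
= 1.0 / 43
= 0.0233

0.0233


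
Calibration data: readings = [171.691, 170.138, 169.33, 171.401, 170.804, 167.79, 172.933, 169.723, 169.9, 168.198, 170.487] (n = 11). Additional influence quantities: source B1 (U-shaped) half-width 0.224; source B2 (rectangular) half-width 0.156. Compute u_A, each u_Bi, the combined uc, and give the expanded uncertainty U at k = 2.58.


mean = (171.691 + 170.138 + 169.33 + 171.401 + 170.804 + 167.79 + 172.933 + 169.723 + 169.9 + 168.198 + 170.487) / 11 = 170.2177273
s = sqrt(sum((x - mean)^2)/(n-1)) = 1.4990956
u_A = s / sqrt(n) = 1.4990956 / sqrt(11) = 0.45199433
u_B1 = 0.224 / sqrt(2) = 0.15839192
u_B2 = 0.156 / sqrt(3) = 0.090066642
uc = sqrt(0.45199433^2 + 0.15839192^2 + 0.090066642^2) = 0.48733856
U = k * uc = 2.58 * 0.48733856
U = 1.2573

1.2573


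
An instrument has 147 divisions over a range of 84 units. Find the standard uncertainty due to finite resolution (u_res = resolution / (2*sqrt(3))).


resolution = range / divisions
resolution = 84 / 147 = 0.57142857
u_res = resolution / (2*sqrt(3))
u_res = 0.57142857 / 3.4641016
u_res = 0.1650

0.1650


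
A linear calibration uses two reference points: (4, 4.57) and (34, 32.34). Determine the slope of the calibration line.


slope = (y2 - y1) / (x2 - x1)
= (32.34 - 4.57) / (34 - 4)
= 27.7700 / 30
= 0.9257

0.9257


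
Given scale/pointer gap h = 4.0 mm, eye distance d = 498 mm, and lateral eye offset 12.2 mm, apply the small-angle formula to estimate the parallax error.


error = h * offset / d
= 4.0 * 12.2 / 498
= 0.0980

0.0980


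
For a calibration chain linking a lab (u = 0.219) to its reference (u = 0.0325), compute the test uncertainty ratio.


TUR = u_lab / u_ref
= 0.219 / 0.0325
= 6.7385

6.7385


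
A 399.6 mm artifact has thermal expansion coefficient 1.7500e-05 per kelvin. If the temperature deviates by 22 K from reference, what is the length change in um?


dL = L * alpha * dT
= 399.6 * 1.7500e-05 * 22
= 0.1538460 mm
dL_um = 0.1538460 * 1000 = 153.8460 um

153.8460


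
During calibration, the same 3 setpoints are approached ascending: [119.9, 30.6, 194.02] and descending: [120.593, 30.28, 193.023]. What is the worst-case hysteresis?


|119.9 - 120.593| = 0.6930
|30.6 - 30.28| = 0.3200
|194.02 - 193.023| = 0.9970
hysteresis = max(diffs) = 0.9970

0.9970


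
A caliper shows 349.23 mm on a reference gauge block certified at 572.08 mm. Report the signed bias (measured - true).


Systematic error = measured - true
= 349.23 - 572.08
= -222.8500

-222.8500


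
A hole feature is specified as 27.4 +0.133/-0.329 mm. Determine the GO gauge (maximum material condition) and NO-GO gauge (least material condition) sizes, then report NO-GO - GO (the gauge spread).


GO = nominal - lower_tol (smallest hole = maximum material condition)
GO = 27.4 - 0.329 = 27.071
NO-GO = nominal + upper_tol (largest hole = least material condition)
NO-GO = 27.4 + 0.133 = 27.533
spread = NO-GO - GO = 27.533 - 27.071 = 0.4620

0.4620


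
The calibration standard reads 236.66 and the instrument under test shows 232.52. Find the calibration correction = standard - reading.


Correction = standard - reading
= 236.66 - 232.52
= 4.1400

4.1400


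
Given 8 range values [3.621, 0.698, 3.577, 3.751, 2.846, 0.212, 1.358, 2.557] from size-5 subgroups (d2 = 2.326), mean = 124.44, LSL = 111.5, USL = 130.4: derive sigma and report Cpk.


R_bar = (3.621 + 0.698 + 3.577 + 3.751 + 2.846 + 0.212 + 1.358 + 2.557) / 8 = 2.3275
sigma = R_bar / d2 = 2.3275 / 2.326 = 1.0006449
Cp = (USL - LSL)/(6*sigma) = (130.4 - 111.5)/(6*1.0006449) = 3.1480
Cpu = (130.4 - 124.44)/(3*1.0006449) = 1.9854
Cpl = (124.44 - 111.5)/(3*1.0006449) = 4.3106
Cpk = min(Cpu, Cpl) = 1.9854

1.9854


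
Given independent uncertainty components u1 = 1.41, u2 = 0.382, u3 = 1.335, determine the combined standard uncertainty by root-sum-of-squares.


uc = sqrt(1.41^2 + 0.382^2 + 1.335^2)
uc = sqrt(3.916249)
uc = 1.9790

1.9790


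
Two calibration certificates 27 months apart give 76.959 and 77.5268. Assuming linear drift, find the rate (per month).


rate = (v2 - v1) / months
= (77.5268 - 76.959) / 27
= 0.5678 / 27
= 0.0210

0.0210


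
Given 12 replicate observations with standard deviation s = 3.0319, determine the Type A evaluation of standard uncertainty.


u_A = s / sqrt(n)
u_A = 3.0319 / sqrt(12)
u_A = 3.0319 / 3.4641016
u_A = 0.8752

0.8752


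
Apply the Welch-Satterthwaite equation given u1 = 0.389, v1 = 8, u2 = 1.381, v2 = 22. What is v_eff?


uc = sqrt(u1^2 + u2^2) = sqrt(0.389^2 + 1.381^2) = 1.4347411
v_eff = uc^4 / (u1^4/v1 + u2^4/v2)
= 1.4347411^4 / (0.389^4/8 + 1.381^4/22)
= 4.2373482 / 0.1681924
v_eff = 25.1935

25.1935


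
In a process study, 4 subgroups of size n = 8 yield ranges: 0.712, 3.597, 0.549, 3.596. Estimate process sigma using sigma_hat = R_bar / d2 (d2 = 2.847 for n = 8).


R_bar = (0.712 + 3.597 + 0.549 + 3.596) / 4
R_bar = 8.454 / 4 = 2.1135
sigma_hat = R_bar / d2 = 2.1135 / 2.847 = 0.7424

0.7424


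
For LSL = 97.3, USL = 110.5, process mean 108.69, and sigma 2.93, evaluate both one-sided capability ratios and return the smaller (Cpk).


Cpu = (USL - mean) / (3*sigma) = (110.5 - 108.69) / (3*2.93) = 0.2059
Cpl = (mean - LSL) / (3*sigma) = (108.69 - 97.3) / (3*2.93) = 1.2958
Cpk = min(Cpu, Cpl) = 0.2059

0.2059


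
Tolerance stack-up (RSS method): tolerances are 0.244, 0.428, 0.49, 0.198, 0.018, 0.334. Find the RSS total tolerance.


RSS = sqrt(0.244^2 + 0.428^2 + 0.49^2 + 0.198^2 + 0.018^2 + 0.334^2)
= sqrt(0.633904)
= 0.7962

0.7962


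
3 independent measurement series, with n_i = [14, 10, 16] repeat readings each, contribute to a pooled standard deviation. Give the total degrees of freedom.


nu = sum_i (n_i - 1)
nu = ((14 - 1) + (10 - 1) + (16 - 1))
nu = 13 + 9 + 15
nu = 37

37


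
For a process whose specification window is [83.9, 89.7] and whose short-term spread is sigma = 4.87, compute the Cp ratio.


Cp = (USL - LSL) / (6 * sigma)
= (89.7 - 83.9) / (6 * 4.87)
= 5.8000 / 29.2200
= 0.1985

0.1985


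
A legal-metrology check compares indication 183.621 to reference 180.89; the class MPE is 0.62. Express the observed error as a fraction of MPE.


e = indication - reference = 183.621 - 180.89 = 2.7310
|e| = 2.7310
ratio = |e| / MPE = 2.7310 / 0.62
ratio = 4.4048

4.4048


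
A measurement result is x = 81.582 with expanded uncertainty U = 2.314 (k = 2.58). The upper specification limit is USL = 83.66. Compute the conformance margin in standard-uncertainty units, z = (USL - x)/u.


u = U / k = 2.314 / 2.58 = 0.89689922
margin = |USL - x| = |83.66 - 81.582| = 2.078
z = margin / u = 2.078 / 0.89689922
z = 2.3169

2.3169


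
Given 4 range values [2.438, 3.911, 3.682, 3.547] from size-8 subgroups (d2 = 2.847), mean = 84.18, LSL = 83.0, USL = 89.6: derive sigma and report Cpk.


R_bar = (2.438 + 3.911 + 3.682 + 3.547) / 4 = 3.3945
sigma = R_bar / d2 = 3.3945 / 2.847 = 1.1923077
Cp = (USL - LSL)/(6*sigma) = (89.6 - 83.0)/(6*1.1923077) = 0.9226
Cpu = (89.6 - 84.18)/(3*1.1923077) = 1.5153
Cpl = (84.18 - 83.0)/(3*1.1923077) = 0.3299
Cpk = min(Cpu, Cpl) = 0.3299

0.3299


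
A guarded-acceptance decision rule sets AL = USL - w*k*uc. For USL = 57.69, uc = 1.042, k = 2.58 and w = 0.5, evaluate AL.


U = k * uc = 2.58 * 1.042 = 2.68836
guard band g = w * U = 0.5 * 2.68836 = 1.34418
AL = USL - g = 57.69 - 1.34418
AL = 56.3458

56.3458


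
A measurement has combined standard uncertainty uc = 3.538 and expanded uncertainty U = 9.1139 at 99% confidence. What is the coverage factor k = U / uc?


k = U / uc
k = 9.1139 / 3.538
k = 2.576

2.576


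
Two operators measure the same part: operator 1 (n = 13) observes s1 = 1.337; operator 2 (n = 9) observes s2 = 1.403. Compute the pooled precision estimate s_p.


s_p = sqrt(((n1-1)*s1^2 + (n2-1)*s2^2) / (n1+n2-2))
numerator = (13-1)*1.337^2 + (9-1)*1.403^2 = 21.450828 + 15.747272 = 37.1981
denominator = 13 + 9 - 2 = 20
s_p^2 = 37.1981 / 20 = 1.859905
s_p = sqrt(1.859905) = 1.3638

1.3638


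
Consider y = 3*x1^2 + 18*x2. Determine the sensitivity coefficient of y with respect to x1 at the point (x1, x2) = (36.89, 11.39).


y = 3*x1^2 + 18*x2
dy/dx1 = 2*3*x1
Evaluate at x1 = 36.89: c1 = 6 * 36.89
c1 = 221.3400

221.3400


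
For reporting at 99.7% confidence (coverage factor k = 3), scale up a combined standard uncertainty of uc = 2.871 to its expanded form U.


U = k * uc
U = 3 * 2.871
U = 8.6130

8.6130


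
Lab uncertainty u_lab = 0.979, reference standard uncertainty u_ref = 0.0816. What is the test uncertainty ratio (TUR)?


TUR = u_lab / u_ref
= 0.979 / 0.0816
= 11.9975

11.9975


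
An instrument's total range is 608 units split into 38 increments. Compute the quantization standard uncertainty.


resolution = range / divisions
resolution = 608 / 38 = 16
u_res = resolution / (2*sqrt(3))
u_res = 16 / 3.4641016
u_res = 4.6188

4.6188


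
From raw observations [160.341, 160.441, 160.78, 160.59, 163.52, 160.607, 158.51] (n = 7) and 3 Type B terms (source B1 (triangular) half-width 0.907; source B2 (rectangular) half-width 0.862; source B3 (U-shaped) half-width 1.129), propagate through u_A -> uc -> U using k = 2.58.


mean = (160.341 + 160.441 + 160.78 + 160.59 + 163.52 + 160.607 + 158.51) / 7 = 160.6841429
s = sqrt(sum((x - mean)^2)/(n-1)) = 1.4702523
u_A = s / sqrt(n) = 1.4702523 / sqrt(7) = 0.55570314
u_B1 = 0.907 / sqrt(6) = 0.3702812
u_B2 = 0.862 / sqrt(3) = 0.49767593
u_B3 = 1.129 / sqrt(2) = 0.79832356
uc = sqrt(0.55570314^2 + 0.3702812^2 + 0.49767593^2 + 0.79832356^2) = 1.1536533
U = k * uc = 2.58 * 1.1536533
U = 2.9764

2.9764


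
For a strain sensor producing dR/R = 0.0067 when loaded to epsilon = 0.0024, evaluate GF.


GF = (dR/R) / epsilon
= 0.0067 / 0.0024
= 2.7917

2.7917


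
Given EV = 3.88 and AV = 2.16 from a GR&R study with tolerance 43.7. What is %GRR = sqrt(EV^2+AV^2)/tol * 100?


GRR = sqrt(EV^2 + AV^2) = sqrt(3.88^2 + 2.16^2) = 4.4407207
%GRR = GRR / tol * 100 = 4.4407207 / 43.7 * 100
%GRR = 10.1618

10.1618


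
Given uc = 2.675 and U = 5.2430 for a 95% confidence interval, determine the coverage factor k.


k = U / uc
k = 5.2430 / 2.675
k = 1.96

1.96


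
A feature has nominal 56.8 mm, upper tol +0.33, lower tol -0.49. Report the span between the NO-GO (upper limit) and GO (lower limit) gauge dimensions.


GO = nominal - lower_tol (smallest hole = maximum material condition)
GO = 56.8 - 0.49 = 56.31
NO-GO = nominal + upper_tol (largest hole = least material condition)
NO-GO = 56.8 + 0.33 = 57.13
spread = NO-GO - GO = 57.13 - 56.31 = 0.8200

0.8200


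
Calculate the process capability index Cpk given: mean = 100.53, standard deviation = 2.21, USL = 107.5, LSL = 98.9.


Cpu = (USL - mean) / (3*sigma) = (107.5 - 100.53) / (3*2.21) = 1.0513
Cpl = (mean - LSL) / (3*sigma) = (100.53 - 98.9) / (3*2.21) = 0.2459
Cpk = min(Cpu, Cpl) = 0.2459

0.2459


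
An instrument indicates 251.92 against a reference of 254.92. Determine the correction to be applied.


Correction = standard - reading
= 254.92 - 251.92
= 3.0000

3.0000


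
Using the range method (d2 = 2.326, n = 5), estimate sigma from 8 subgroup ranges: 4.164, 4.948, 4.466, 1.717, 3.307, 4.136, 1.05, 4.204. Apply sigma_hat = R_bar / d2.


R_bar = (4.164 + 4.948 + 4.466 + 1.717 + 3.307 + 4.136 + 1.05 + 4.204) / 8
R_bar = 27.992 / 8 = 3.499
sigma_hat = R_bar / d2 = 3.499 / 2.326 = 1.5043

1.5043


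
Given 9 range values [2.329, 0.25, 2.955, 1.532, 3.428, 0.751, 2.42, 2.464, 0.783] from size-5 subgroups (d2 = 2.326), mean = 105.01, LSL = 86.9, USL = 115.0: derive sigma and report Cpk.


R_bar = (2.329 + 0.25 + 2.955 + 1.532 + 3.428 + 0.751 + 2.42 + 2.464 + 0.783) / 9 = 1.8791111
sigma = R_bar / d2 = 1.8791111 / 2.326 = 0.80787236
Cp = (USL - LSL)/(6*sigma) = (115.0 - 86.9)/(6*0.80787236) = 5.7971
Cpu = (115.0 - 105.01)/(3*0.80787236) = 4.1219
Cpl = (105.01 - 86.9)/(3*0.80787236) = 7.4723
Cpk = min(Cpu, Cpl) = 4.1219

4.1219


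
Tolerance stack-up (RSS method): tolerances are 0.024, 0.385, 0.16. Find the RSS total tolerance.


RSS = sqrt(0.024^2 + 0.385^2 + 0.16^2)
= sqrt(0.174401)
= 0.4176

0.4176


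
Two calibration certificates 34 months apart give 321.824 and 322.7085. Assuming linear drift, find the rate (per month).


rate = (v2 - v1) / months
= (322.7085 - 321.824) / 34
= 0.8845 / 34
= 0.0260

0.0260


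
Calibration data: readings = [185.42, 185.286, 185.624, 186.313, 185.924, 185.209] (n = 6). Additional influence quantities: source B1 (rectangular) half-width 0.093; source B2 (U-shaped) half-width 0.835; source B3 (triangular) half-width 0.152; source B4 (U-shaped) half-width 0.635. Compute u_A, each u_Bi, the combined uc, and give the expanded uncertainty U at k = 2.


mean = (185.42 + 185.286 + 185.624 + 186.313 + 185.924 + 185.209) / 6 = 185.6293333
s = sqrt(sum((x - mean)^2)/(n-1)) = 0.42252463
u_A = s / sqrt(n) = 0.42252463 / sqrt(6) = 0.17249496
u_B1 = 0.093 / sqrt(3) = 0.053693575
u_B2 = 0.835 / sqrt(2) = 0.59043416
u_B3 = 0.152 / sqrt(6) = 0.06205374
u_B4 = 0.635 / sqrt(2) = 0.44901281
uc = sqrt(0.17249496^2 + 0.053693575^2 + 0.59043416^2 + 0.06205374^2 + 0.44901281^2) = 0.76597205
U = k * uc = 2 * 0.76597205
U = 1.5319

1.5319


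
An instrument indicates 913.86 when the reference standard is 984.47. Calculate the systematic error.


Systematic error = measured - true
= 913.86 - 984.47
= -70.6100

-70.6100


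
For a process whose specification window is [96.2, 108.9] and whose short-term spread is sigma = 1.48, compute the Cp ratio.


Cp = (USL - LSL) / (6 * sigma)
= (108.9 - 96.2) / (6 * 1.48)
= 12.7000 / 8.8800
= 1.4302

1.4302


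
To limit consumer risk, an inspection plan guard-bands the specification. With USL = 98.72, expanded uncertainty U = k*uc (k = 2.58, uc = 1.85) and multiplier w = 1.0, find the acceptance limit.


U = k * uc = 2.58 * 1.85 = 4.773
guard band g = w * U = 1.0 * 4.773 = 4.773
AL = USL - g = 98.72 - 4.773
AL = 93.9470

93.9470


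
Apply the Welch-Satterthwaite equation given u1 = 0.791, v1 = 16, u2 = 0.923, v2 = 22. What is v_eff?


uc = sqrt(u1^2 + u2^2) = sqrt(0.791^2 + 0.923^2) = 1.2155698
v_eff = uc^4 / (u1^4/v1 + u2^4/v2)
= 1.2155698^4 / (0.791^4/16 + 0.923^4/22)
= 2.1833311 / 0.057457432
v_eff = 37.9991

37.9991


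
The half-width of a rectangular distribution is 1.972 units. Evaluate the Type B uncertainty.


u_B = half_width / sqrt(3)
u_B = 1.972 / 1.7320508
u_B = 1.1385

1.1385


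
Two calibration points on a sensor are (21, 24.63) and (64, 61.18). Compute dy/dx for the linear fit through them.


slope = (y2 - y1) / (x2 - x1)
= (61.18 - 24.63) / (64 - 21)
= 36.5500 / 43
= 0.8500

0.8500


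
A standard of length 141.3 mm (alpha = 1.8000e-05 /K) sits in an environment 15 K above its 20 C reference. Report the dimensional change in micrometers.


dL = L * alpha * dT
= 141.3 * 1.8000e-05 * 15
= 0.0381510 mm
dL_um = 0.0381510 * 1000 = 38.1510 um

38.1510


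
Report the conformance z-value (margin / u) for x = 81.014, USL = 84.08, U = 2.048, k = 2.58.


u = U / k = 2.048 / 2.58 = 0.79379845
margin = |USL - x| = |84.08 - 81.014| = 3.066
z = margin / u = 3.066 / 0.79379845
z = 3.8624

3.8624


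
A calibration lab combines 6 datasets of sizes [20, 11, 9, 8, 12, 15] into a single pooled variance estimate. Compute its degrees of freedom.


nu = sum_i (n_i - 1)
nu = ((20 - 1) + (11 - 1) + (9 - 1) + (8 - 1) + (12 - 1) + (15 - 1))
nu = 19 + 10 + 8 + 7 + 11 + 14
nu = 69

69


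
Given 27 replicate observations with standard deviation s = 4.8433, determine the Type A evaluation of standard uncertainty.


u_A = s / sqrt(n)
u_A = 4.8433 / sqrt(27)
u_A = 4.8433 / 5.1961524
u_A = 0.9321

0.9321


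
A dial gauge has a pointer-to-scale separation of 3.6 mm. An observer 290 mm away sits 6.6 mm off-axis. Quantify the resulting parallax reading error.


error = h * offset / d
= 3.6 * 6.6 / 290
= 0.0819

0.0819


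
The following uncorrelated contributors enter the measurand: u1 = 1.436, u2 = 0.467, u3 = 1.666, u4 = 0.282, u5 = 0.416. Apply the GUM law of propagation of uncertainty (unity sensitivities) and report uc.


uc = sqrt(1.436^2 + 0.467^2 + 1.666^2 + 0.282^2 + 0.416^2)
uc = sqrt(5.308321)
uc = 2.3040

2.3040


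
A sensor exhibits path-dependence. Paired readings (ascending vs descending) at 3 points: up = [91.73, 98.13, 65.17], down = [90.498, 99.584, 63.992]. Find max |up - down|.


|91.73 - 90.498| = 1.2320
|98.13 - 99.584| = 1.4540
|65.17 - 63.992| = 1.1780
hysteresis = max(diffs) = 1.4540

1.4540


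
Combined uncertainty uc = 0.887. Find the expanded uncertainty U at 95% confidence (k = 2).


U = k * uc
U = 2 * 0.887
U = 1.7740

1.7740


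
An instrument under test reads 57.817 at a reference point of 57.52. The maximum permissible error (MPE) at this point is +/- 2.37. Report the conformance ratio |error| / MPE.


e = indication - reference = 57.817 - 57.52 = 0.2970
|e| = 0.2970
ratio = |e| / MPE = 0.2970 / 2.37
ratio = 0.1253

0.1253


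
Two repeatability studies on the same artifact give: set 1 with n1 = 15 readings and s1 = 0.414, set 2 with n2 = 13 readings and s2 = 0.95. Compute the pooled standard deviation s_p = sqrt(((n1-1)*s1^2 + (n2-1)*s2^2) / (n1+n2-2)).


s_p = sqrt(((n1-1)*s1^2 + (n2-1)*s2^2) / (n1+n2-2))
numerator = (15-1)*0.414^2 + (13-1)*0.95^2 = 2.399544 + 10.83 = 13.229544
denominator = 15 + 13 - 2 = 26
s_p^2 = 13.229544 / 26 = 0.50882862
s_p = sqrt(0.50882862) = 0.7133

0.7133


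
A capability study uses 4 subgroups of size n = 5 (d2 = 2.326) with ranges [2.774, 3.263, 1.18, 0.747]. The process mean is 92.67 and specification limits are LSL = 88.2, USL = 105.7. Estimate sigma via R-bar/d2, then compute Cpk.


R_bar = (2.774 + 3.263 + 1.18 + 0.747) / 4 = 1.991
sigma = R_bar / d2 = 1.991 / 2.326 = 0.85597592
Cp = (USL - LSL)/(6*sigma) = (105.7 - 88.2)/(6*0.85597592) = 3.4074
Cpu = (105.7 - 92.67)/(3*0.85597592) = 5.0741
Cpl = (92.67 - 88.2)/(3*0.85597592) = 1.7407
Cpk = min(Cpu, Cpl) = 1.7407

1.7407


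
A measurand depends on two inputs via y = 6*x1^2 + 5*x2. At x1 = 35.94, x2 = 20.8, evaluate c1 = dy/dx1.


y = 6*x1^2 + 5*x2
dy/dx1 = 2*6*x1
Evaluate at x1 = 35.94: c1 = 12 * 35.94
c1 = 431.2800

431.2800


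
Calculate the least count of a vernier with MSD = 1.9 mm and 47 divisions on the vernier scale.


LC = MSD / n_div
= 1.9 / 47
= 0.0404

0.0404


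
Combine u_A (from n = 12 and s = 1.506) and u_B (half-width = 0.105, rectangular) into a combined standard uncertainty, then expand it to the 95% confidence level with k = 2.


u_A = s / sqrt(n) = 1.506 / sqrt(12) = 0.43474475
u_B = half_width / sqrt(3) = 0.105 / sqrt(3) = 0.060621778
uc = sqrt(u_A^2 + u_B^2) = sqrt(0.43474475^2 + 0.060621778^2) = 0.43895102
U = k * uc = 2 * 0.43895102
U = 0.8779

0.8779


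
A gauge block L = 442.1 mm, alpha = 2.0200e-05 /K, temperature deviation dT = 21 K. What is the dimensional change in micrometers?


dL = L * alpha * dT
= 442.1 * 2.0200e-05 * 21
= 0.1875388 mm
dL_um = 0.1875388 * 1000 = 187.5388 um

187.5388


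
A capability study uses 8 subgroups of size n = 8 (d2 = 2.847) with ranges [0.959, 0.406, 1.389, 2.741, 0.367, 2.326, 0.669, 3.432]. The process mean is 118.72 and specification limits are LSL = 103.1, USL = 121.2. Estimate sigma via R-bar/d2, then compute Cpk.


R_bar = (0.959 + 0.406 + 1.389 + 2.741 + 0.367 + 2.326 + 0.669 + 3.432) / 8 = 1.536125
sigma = R_bar / d2 = 1.536125 / 2.847 = 0.53955919
Cp = (USL - LSL)/(6*sigma) = (121.2 - 103.1)/(6*0.53955919) = 5.5910
Cpu = (121.2 - 118.72)/(3*0.53955919) = 1.5321
Cpl = (118.72 - 103.1)/(3*0.53955919) = 9.6499
Cpk = min(Cpu, Cpl) = 1.5321

1.5321


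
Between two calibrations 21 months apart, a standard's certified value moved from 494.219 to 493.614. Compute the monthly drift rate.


rate = (v2 - v1) / months
= (493.614 - 494.219) / 21
= -0.6050 / 21
= -0.0288

-0.0288


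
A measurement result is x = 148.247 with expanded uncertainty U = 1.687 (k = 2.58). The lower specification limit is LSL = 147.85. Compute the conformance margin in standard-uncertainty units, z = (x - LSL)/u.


u = U / k = 1.687 / 2.58 = 0.65387597
margin = |LSL - x| = |147.85 - 148.247| = 0.397
z = margin / u = 0.397 / 0.65387597
z = 0.6071

0.6071


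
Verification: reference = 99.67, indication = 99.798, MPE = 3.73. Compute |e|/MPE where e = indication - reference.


e = indication - reference = 99.798 - 99.67 = 0.1280
|e| = 0.1280
ratio = |e| / MPE = 0.1280 / 3.73
ratio = 0.0343

0.0343


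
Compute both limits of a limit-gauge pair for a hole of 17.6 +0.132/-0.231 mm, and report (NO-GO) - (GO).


GO = nominal - lower_tol (smallest hole = maximum material condition)
GO = 17.6 - 0.231 = 17.369
NO-GO = nominal + upper_tol (largest hole = least material condition)
NO-GO = 17.6 + 0.132 = 17.732
spread = NO-GO - GO = 17.732 - 17.369 = 0.3630

0.3630


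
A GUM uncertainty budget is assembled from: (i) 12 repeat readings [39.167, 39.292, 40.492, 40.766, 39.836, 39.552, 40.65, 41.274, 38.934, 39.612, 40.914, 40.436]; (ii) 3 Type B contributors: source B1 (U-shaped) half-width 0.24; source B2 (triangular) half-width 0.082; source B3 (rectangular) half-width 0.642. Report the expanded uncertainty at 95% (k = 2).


mean = (39.167 + 39.292 + 40.492 + 40.766 + 39.836 + 39.552 + 40.65 + 41.274 + 38.934 + 39.612 + 40.914 + 40.436) / 12 = 40.07708333
s = sqrt(sum((x - mean)^2)/(n-1)) = 0.77096391
u_A = s / sqrt(n) = 0.77096391 / sqrt(12) = 0.22255811
u_B1 = 0.24 / sqrt(2) = 0.16970563
u_B2 = 0.082 / sqrt(6) = 0.03347636
u_B3 = 0.642 / sqrt(3) = 0.37065887
uc = sqrt(0.22255811^2 + 0.16970563^2 + 0.03347636^2 + 0.37065887^2) = 0.46566166
U = k * uc = 2 * 0.46566166
U = 0.9313

0.9313


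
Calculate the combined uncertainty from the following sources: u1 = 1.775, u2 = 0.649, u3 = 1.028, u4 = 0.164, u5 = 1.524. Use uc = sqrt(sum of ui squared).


uc = sqrt(1.775^2 + 0.649^2 + 1.028^2 + 0.164^2 + 1.524^2)
uc = sqrt(6.978082)
uc = 2.6416

2.6416


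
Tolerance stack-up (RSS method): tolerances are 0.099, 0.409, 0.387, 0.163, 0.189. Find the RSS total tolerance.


RSS = sqrt(0.099^2 + 0.409^2 + 0.387^2 + 0.163^2 + 0.189^2)
= sqrt(0.389141)
= 0.6238

0.6238


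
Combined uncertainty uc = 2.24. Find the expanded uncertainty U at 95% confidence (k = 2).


U = k * uc
U = 2 * 2.24
U = 4.4800

4.4800


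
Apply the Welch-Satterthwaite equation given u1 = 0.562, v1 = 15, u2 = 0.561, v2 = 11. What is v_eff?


uc = sqrt(u1^2 + u2^2) = sqrt(0.562^2 + 0.561^2) = 0.79408123
v_eff = uc^4 / (u1^4/v1 + u2^4/v2)
= 0.79408123^4 / (0.562^4/15 + 0.561^4/11)
= 0.39761222 / 0.015654978
v_eff = 25.3985

25.3985


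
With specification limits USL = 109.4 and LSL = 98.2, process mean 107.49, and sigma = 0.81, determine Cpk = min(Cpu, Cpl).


Cpu = (USL - mean) / (3*sigma) = (109.4 - 107.49) / (3*0.81) = 0.7860
Cpl = (mean - LSL) / (3*sigma) = (107.49 - 98.2) / (3*0.81) = 3.8230
Cpk = min(Cpu, Cpl) = 0.7860

0.7860


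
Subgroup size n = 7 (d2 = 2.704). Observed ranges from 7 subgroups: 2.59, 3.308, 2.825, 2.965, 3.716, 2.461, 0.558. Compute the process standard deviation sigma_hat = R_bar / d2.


R_bar = (2.59 + 3.308 + 2.825 + 2.965 + 3.716 + 2.461 + 0.558) / 7
R_bar = 18.423 / 7 = 2.6318571
sigma_hat = R_bar / d2 = 2.6318571 / 2.704 = 0.9733

0.9733


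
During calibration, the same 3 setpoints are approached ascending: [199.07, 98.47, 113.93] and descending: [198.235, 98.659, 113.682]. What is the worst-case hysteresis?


|199.07 - 198.235| = 0.8350
|98.47 - 98.659| = 0.1890
|113.93 - 113.682| = 0.2480
hysteresis = max(diffs) = 0.8350

0.8350


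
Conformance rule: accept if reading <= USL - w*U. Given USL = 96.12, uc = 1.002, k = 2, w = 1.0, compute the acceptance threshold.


U = k * uc = 2 * 1.002 = 2.004
guard band g = w * U = 1.0 * 2.004 = 2.004
AL = USL - g = 96.12 - 2.004
AL = 94.1160

94.1160


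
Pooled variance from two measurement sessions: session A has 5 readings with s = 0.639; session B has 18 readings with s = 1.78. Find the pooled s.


s_p = sqrt(((n1-1)*s1^2 + (n2-1)*s2^2) / (n1+n2-2))
numerator = (5-1)*0.639^2 + (18-1)*1.78^2 = 1.633284 + 53.8628 = 55.496084
denominator = 5 + 18 - 2 = 21
s_p^2 = 55.496084 / 21 = 2.6426707
s_p = sqrt(2.6426707) = 1.6256

1.6256


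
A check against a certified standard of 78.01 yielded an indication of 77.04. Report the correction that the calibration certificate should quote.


Correction = standard - reading
= 78.01 - 77.04
= 0.9700

0.9700


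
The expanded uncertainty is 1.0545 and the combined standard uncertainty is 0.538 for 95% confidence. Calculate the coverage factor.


k = U / uc
k = 1.0545 / 0.538
k = 1.96

1.96


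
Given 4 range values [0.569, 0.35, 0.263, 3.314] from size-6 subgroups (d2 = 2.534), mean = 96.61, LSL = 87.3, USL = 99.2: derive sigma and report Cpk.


R_bar = (0.569 + 0.35 + 0.263 + 3.314) / 4 = 1.124
sigma = R_bar / d2 = 1.124 / 2.534 = 0.44356748
Cp = (USL - LSL)/(6*sigma) = (99.2 - 87.3)/(6*0.44356748) = 4.4713
Cpu = (99.2 - 96.61)/(3*0.44356748) = 1.9463
Cpl = (96.61 - 87.3)/(3*0.44356748) = 6.9963
Cpk = min(Cpu, Cpl) = 1.9463

1.9463
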